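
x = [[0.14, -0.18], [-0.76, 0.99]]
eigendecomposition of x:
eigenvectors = [[-0.79,  0.18],[-0.61,  -0.98]]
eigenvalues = [0.0, 1.13]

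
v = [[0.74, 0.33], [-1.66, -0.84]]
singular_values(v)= [2.03, 0.04]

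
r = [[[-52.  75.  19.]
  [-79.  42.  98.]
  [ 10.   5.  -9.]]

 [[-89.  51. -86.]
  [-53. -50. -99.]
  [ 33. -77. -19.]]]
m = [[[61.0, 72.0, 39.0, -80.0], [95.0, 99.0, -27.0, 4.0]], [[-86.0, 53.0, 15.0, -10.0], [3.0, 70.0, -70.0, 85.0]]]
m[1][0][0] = -86.0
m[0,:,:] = [[61.0, 72.0, 39.0, -80.0], [95.0, 99.0, -27.0, 4.0]]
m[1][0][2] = 15.0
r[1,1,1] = -50.0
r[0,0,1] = 75.0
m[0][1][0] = 95.0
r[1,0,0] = -89.0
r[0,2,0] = 10.0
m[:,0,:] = [[61.0, 72.0, 39.0, -80.0], [-86.0, 53.0, 15.0, -10.0]]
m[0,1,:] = [95.0, 99.0, -27.0, 4.0]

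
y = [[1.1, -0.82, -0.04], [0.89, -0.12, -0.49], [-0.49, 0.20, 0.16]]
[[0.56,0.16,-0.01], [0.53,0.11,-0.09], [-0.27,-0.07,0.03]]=y @[[0.72,0.27,0.17], [0.27,0.16,0.22], [0.17,0.22,0.43]]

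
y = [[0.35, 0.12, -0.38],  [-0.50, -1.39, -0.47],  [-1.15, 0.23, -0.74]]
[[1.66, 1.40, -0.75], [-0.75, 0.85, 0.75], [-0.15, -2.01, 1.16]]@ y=[[0.74,-1.92,-0.73], [-1.55,-1.1,-0.67], [-0.38,3.04,0.14]]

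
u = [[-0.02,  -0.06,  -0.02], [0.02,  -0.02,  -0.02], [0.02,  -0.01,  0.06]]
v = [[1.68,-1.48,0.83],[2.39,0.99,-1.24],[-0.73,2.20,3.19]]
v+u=[[1.66, -1.54, 0.81], [2.41, 0.97, -1.26], [-0.71, 2.19, 3.25]]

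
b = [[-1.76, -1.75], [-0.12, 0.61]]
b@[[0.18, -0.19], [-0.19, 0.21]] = [[0.02, -0.03], [-0.14, 0.15]]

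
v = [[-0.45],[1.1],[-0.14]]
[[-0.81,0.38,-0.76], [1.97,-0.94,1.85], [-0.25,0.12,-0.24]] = v@ [[1.79, -0.85, 1.68]]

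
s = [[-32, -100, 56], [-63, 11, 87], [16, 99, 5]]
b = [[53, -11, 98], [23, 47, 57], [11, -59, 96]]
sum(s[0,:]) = -76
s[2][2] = 5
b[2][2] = 96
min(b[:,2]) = 57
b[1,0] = 23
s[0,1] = -100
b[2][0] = 11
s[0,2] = 56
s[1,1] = 11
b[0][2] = 98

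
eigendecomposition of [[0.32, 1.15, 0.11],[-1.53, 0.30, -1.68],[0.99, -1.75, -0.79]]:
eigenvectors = [[(-0.28+0.49j), -0.28-0.49j, -0.26+0.00j], [-0.66+0.00j, (-0.66-0j), 0.45+0.00j], [0.50-0.03j, 0.50+0.03j, 0.85+0.00j]]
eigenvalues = [(0.92+1.08j), (0.92-1.08j), (-2.01+0j)]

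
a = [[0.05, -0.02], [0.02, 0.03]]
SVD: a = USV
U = [[-0.97, -0.23], [-0.23, 0.97]]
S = [0.05, 0.03]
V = [[-0.97, 0.23], [0.23, 0.97]]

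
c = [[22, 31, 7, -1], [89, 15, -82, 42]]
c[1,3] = 42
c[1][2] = -82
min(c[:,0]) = 22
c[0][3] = -1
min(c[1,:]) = -82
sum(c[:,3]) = 41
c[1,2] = -82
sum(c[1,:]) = 64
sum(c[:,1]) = 46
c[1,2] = -82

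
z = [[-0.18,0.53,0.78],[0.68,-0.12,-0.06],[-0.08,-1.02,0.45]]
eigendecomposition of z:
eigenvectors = [[-0.72+0.00j, (-0.28+0.49j), -0.28-0.49j], [(0.58+0j), (0.11+0.38j), (0.11-0.38j)], [0.37+0.00j, (-0.72+0j), (-0.72-0j)]]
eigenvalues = [(-1+0j), (0.58+0.59j), (0.58-0.59j)]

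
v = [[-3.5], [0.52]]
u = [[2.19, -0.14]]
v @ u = [[-7.66, 0.49], [1.14, -0.07]]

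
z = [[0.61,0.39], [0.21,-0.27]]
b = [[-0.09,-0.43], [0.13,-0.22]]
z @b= [[-0.00, -0.35], [-0.05, -0.03]]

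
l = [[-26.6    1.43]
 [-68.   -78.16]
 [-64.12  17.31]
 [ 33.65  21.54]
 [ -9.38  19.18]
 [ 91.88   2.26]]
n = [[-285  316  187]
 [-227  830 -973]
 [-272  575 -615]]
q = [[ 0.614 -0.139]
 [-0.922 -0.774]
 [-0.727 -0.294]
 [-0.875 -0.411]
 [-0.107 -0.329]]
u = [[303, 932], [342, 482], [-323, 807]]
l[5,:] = [91.88, 2.26]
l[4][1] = 19.18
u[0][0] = 303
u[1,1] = 482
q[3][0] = -0.875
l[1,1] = -78.16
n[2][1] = 575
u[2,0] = -323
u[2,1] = 807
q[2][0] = -0.727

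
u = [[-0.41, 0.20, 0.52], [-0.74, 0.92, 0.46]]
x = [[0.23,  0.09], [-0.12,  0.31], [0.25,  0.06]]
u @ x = [[0.01, 0.06], [-0.17, 0.25]]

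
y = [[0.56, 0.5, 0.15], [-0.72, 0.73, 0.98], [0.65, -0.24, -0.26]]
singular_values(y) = [1.56, 0.83, 0.16]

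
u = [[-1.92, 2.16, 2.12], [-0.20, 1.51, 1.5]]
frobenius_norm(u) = 4.17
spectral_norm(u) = 4.09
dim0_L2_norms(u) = [1.93, 2.64, 2.6]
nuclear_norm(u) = 4.94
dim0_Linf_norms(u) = [1.92, 2.16, 2.12]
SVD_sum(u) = [[-1.54,2.29,2.25],[-0.87,1.29,1.27]] + [[-0.38,-0.13,-0.13], [0.67,0.22,0.23]]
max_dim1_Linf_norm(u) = 2.16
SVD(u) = [[-0.87,  -0.49], [-0.49,  0.87]] @ diag([4.085376195436513, 0.8521744784729753]) @ [[0.43, -0.64, -0.63], [0.90, 0.3, 0.31]]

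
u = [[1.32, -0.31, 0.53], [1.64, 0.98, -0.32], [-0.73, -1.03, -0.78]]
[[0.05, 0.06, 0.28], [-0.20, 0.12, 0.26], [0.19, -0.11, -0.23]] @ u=[[-0.04, -0.25, -0.21],[-0.26, -0.09, -0.35],[0.24, 0.07, 0.32]]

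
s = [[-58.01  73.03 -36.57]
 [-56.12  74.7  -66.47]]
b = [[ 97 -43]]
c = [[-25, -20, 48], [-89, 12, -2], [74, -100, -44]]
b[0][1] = -43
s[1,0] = -56.12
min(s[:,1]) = 73.03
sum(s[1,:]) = -47.88999999999999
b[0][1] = -43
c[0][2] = 48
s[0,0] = -58.01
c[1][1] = 12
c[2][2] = -44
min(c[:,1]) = -100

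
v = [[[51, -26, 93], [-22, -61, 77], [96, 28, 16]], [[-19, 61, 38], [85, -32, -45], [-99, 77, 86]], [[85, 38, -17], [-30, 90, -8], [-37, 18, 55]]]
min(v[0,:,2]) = 16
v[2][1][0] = -30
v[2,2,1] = 18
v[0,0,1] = -26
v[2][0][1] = 38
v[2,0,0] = 85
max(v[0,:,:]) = 96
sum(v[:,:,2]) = 295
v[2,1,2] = -8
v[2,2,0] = -37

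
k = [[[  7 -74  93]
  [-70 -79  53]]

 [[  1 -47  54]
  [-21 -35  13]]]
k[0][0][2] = 93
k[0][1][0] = -70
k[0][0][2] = 93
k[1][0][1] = -47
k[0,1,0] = -70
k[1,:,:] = [[1, -47, 54], [-21, -35, 13]]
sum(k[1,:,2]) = 67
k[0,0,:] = [7, -74, 93]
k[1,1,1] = -35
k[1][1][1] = -35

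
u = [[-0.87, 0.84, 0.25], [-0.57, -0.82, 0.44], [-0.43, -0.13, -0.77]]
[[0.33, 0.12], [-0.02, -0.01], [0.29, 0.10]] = u@[[-0.32, -0.11], [0.13, 0.05], [-0.22, -0.08]]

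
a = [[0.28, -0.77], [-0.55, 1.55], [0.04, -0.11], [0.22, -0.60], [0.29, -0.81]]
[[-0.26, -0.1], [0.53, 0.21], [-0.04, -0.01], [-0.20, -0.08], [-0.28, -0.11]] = a @ [[-0.14, 0.26], [0.29, 0.23]]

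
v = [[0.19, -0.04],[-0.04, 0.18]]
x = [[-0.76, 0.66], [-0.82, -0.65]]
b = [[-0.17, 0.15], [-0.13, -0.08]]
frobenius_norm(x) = 1.45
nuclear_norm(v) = 0.37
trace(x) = -1.41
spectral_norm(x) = 1.12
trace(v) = 0.37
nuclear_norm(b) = 0.38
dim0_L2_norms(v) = [0.19, 0.18]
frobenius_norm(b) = 0.27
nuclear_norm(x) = 2.04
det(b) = 0.03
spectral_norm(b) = 0.23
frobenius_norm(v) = 0.27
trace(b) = -0.25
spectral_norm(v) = 0.23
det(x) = 1.04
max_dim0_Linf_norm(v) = 0.19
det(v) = 0.03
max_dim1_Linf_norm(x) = 0.82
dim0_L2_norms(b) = [0.21, 0.17]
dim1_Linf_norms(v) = [0.19, 0.18]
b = x @ v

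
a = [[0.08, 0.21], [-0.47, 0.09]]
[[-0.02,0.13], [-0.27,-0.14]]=a @ [[0.51, 0.38], [-0.3, 0.48]]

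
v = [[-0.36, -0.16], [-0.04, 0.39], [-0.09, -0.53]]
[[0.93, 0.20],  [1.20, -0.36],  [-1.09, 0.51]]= v@[[-3.78,  -0.14], [2.69,  -0.93]]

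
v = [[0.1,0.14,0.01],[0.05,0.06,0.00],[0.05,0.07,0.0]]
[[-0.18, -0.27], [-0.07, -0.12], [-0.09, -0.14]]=v @ [[0.66, -0.11], [-1.71, -1.87], [-0.60, 0.28]]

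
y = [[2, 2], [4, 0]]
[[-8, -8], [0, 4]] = y@[[0, 1], [-4, -5]]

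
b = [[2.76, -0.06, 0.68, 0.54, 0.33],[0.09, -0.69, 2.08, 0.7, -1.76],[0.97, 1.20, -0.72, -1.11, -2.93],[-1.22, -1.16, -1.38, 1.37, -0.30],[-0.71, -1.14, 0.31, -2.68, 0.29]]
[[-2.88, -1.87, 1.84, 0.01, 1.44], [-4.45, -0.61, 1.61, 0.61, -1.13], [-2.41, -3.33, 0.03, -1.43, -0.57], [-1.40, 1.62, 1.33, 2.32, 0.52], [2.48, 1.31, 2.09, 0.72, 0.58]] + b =[[-0.12, -1.93, 2.52, 0.55, 1.77], [-4.36, -1.3, 3.69, 1.31, -2.89], [-1.44, -2.13, -0.69, -2.54, -3.50], [-2.62, 0.46, -0.05, 3.69, 0.22], [1.77, 0.17, 2.40, -1.96, 0.87]]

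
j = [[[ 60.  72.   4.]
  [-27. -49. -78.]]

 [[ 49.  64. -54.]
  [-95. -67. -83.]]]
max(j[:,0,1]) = 72.0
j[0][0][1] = 72.0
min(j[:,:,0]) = -95.0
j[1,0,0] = 49.0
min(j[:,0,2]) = -54.0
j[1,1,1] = -67.0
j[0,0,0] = 60.0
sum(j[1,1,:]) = -245.0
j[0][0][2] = 4.0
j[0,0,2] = 4.0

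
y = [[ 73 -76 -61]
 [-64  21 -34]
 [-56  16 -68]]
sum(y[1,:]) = -77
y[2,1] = 16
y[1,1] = 21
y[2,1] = 16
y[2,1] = 16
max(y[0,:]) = 73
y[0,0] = 73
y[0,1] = -76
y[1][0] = -64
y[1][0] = -64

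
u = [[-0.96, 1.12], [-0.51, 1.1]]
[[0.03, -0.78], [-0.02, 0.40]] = u @ [[-0.1, 2.70], [-0.06, 1.62]]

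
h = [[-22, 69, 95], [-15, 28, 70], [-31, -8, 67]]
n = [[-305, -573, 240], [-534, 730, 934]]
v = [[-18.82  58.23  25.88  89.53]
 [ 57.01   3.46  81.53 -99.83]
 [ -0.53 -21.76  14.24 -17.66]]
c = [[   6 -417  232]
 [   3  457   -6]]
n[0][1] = -573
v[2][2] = 14.24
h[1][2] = 70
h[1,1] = 28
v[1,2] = 81.53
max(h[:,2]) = 95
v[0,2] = 25.88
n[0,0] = -305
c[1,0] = 3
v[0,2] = 25.88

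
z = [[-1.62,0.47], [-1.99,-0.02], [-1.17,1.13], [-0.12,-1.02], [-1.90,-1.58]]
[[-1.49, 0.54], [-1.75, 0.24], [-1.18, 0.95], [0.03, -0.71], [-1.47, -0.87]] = z @ [[0.88, -0.13],[-0.13, 0.71]]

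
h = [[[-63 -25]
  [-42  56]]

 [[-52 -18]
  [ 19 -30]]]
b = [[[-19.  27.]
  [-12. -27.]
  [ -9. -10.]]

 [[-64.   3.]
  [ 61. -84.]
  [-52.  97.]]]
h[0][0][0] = -63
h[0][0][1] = -25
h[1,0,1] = -18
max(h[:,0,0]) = -52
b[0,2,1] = -10.0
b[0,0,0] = -19.0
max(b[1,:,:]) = 97.0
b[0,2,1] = -10.0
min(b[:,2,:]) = -52.0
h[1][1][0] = 19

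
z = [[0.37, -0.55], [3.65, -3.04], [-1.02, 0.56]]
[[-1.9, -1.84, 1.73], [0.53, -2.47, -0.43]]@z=[[-9.18, 7.61], [-8.38, 6.98]]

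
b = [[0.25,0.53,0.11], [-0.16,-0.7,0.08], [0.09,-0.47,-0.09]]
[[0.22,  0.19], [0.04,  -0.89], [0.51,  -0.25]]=b @ [[2.27, -0.2], [-0.6, 1.01], [-0.25, -2.68]]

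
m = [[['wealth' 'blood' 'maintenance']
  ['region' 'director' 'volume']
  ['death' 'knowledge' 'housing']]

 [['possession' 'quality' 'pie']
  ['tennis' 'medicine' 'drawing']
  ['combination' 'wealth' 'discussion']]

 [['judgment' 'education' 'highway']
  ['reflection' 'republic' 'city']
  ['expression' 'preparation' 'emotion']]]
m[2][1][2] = 'city'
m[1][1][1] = 'medicine'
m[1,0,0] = 'possession'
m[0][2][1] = 'knowledge'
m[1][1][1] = 'medicine'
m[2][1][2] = 'city'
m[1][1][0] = 'tennis'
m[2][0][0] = 'judgment'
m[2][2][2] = 'emotion'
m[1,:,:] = [['possession', 'quality', 'pie'], ['tennis', 'medicine', 'drawing'], ['combination', 'wealth', 'discussion']]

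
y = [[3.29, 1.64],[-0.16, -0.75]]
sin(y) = [[-0.07, 0.23], [-0.02, -0.64]]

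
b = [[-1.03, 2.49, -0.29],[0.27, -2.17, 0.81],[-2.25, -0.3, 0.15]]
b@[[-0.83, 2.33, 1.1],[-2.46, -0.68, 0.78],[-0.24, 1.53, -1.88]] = [[-5.2,  -4.54,  1.35], [4.92,  3.34,  -2.92], [2.57,  -4.81,  -2.99]]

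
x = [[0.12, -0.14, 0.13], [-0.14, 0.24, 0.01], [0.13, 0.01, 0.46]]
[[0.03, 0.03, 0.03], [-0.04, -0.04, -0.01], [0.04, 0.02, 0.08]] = x@[[0.35,0.03,0.15], [0.05,-0.15,0.04], [-0.02,0.03,0.14]]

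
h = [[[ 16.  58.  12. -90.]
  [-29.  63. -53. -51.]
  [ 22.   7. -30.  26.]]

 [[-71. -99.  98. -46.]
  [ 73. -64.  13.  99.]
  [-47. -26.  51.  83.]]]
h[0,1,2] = -53.0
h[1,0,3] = -46.0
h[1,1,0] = 73.0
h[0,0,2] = 12.0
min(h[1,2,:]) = -47.0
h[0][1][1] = 63.0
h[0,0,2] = 12.0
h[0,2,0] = 22.0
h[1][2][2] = 51.0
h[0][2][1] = 7.0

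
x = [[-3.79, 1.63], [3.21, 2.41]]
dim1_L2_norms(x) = [4.13, 4.01]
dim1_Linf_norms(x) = [3.79, 3.21]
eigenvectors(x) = [[-0.91, -0.23], [0.42, -0.97]]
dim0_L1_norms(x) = [7.0, 4.04]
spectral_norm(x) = 4.98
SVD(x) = [[-0.73,0.69], [0.69,0.73]] @ diag([4.981638607774932, 2.8838302275838346]) @ [[1.0, 0.09], [-0.09, 1.00]]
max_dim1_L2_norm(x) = 4.13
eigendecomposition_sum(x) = [[-4.1, 0.96], [1.89, -0.44]] + [[0.31, 0.67], [1.32, 2.85]]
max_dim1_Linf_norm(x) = 3.79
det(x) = -14.37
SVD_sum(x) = [[-3.6,-0.34], [3.41,0.32]] + [[-0.19,1.97], [-0.2,2.09]]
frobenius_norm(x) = 5.76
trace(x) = -1.38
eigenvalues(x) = [-4.54, 3.16]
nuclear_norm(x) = 7.87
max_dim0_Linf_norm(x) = 3.79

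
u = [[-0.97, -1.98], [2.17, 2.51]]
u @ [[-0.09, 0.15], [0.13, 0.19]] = [[-0.17, -0.52], [0.13, 0.80]]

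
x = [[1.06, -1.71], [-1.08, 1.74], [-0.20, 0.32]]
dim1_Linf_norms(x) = [1.71, 1.74, 0.32]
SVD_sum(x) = [[1.06, -1.71], [-1.08, 1.74], [-0.20, 0.32]] + [[-0.00, -0.0], [-0.0, -0.00], [-0.0, -0.00]]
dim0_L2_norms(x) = [1.53, 2.46]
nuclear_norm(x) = 2.90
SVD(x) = [[-0.69, -0.47], [0.71, -0.31], [0.13, -0.83]] @ diag([2.895530640636807, 0.0015195832978758864]) @ [[-0.53, 0.85], [0.85, 0.53]]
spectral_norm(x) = 2.90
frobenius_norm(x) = 2.90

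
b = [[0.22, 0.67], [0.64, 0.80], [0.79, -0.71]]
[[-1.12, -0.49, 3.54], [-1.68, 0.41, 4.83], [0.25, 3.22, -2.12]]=b @ [[-0.91,2.64,1.59], [-1.37,-1.6,4.76]]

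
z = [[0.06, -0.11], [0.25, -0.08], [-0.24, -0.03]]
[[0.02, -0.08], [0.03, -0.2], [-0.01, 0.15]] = z @ [[0.07, -0.69], [-0.16, 0.37]]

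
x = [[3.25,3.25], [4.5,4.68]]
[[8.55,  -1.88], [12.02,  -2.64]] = x@[[1.62, -0.4], [1.01, -0.18]]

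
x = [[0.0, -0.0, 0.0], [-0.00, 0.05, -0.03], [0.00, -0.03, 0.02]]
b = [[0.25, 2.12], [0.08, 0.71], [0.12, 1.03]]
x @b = [[0.00, 0.0],[0.0, 0.0],[0.0, -0.0]]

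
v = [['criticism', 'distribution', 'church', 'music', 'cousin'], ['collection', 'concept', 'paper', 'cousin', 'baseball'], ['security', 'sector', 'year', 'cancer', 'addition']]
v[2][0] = 'security'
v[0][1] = 'distribution'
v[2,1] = 'sector'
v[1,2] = 'paper'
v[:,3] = ['music', 'cousin', 'cancer']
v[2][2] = 'year'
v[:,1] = ['distribution', 'concept', 'sector']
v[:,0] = ['criticism', 'collection', 'security']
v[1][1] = 'concept'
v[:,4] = ['cousin', 'baseball', 'addition']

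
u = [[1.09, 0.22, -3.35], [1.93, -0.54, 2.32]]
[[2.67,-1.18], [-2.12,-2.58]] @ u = [[0.63, 1.22, -11.68], [-7.29, 0.93, 1.12]]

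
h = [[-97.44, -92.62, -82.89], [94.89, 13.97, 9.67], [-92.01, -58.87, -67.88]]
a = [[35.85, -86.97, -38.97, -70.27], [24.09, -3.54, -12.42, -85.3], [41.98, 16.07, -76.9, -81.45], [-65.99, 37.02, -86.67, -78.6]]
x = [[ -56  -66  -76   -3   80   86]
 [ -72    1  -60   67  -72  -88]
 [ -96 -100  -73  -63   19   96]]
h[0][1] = -92.62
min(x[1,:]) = -88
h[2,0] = -92.01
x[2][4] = 19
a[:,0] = [35.85, 24.09, 41.98, -65.99]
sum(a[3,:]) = -194.23999999999998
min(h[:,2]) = -82.89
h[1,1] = 13.97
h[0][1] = -92.62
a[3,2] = -86.67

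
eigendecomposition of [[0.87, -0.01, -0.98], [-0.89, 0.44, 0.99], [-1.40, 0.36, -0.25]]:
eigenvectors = [[-0.52, 0.21, 0.43],[0.7, 0.97, -0.30],[0.48, 0.1, 0.85]]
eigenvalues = [1.79, 0.35, -1.08]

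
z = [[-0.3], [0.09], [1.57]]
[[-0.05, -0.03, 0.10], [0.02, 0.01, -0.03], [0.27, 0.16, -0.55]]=z @[[0.17, 0.1, -0.35]]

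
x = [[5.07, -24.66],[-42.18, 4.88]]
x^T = [[5.07, -42.18], [-24.66, 4.88]]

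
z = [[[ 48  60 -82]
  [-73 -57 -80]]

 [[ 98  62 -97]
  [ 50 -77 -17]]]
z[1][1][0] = 50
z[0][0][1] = 60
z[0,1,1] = -57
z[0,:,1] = [60, -57]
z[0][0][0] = 48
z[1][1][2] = -17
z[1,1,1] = -77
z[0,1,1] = -57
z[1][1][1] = -77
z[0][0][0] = 48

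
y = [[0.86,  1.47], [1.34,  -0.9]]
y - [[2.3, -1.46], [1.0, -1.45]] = [[-1.44, 2.93], [0.34, 0.55]]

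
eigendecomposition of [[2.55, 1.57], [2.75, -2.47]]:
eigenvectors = [[0.90,  -0.26], [0.43,  0.96]]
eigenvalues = [3.3, -3.22]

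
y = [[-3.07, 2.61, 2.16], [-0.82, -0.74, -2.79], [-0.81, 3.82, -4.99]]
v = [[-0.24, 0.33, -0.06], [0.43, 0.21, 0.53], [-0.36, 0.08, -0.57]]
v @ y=[[0.51, -1.1, -1.14], [-1.92, 2.99, -2.3], [1.5, -3.18, 1.84]]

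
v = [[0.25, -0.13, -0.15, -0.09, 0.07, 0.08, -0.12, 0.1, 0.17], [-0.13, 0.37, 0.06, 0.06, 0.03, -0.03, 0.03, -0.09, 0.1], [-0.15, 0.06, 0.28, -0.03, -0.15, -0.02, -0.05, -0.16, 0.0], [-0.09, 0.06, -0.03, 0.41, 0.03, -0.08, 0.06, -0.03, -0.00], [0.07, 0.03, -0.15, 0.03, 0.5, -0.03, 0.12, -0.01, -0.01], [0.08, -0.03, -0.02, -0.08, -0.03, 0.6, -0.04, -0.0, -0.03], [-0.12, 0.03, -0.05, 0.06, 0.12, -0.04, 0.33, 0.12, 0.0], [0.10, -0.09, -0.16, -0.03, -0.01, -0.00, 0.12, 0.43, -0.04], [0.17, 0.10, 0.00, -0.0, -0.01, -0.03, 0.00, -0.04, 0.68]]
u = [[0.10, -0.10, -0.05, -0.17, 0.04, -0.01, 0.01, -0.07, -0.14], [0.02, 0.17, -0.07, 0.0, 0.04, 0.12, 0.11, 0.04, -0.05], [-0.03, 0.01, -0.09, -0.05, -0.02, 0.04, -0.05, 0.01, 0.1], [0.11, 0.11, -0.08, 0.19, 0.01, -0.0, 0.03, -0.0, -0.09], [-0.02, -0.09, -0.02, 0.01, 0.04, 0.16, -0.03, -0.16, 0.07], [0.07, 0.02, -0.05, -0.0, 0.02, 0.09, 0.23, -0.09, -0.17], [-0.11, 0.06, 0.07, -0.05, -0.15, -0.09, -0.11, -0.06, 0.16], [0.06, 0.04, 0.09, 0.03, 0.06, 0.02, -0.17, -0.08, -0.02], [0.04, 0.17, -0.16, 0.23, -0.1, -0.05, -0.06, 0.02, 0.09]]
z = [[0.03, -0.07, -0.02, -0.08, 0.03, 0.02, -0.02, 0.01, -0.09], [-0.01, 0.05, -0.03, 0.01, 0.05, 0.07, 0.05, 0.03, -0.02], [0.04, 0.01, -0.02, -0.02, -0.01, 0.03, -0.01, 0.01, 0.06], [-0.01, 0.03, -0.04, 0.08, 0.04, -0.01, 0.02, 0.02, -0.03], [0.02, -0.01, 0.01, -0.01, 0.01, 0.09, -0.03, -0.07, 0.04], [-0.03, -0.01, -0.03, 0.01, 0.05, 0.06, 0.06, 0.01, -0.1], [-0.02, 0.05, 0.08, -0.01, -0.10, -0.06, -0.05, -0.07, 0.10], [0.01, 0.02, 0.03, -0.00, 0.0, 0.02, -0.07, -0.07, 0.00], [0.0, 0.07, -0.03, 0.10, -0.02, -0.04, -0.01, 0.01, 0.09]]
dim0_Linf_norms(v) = [0.25, 0.37, 0.28, 0.41, 0.5, 0.6, 0.33, 0.43, 0.68]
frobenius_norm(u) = 0.84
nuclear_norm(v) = 3.85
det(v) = -0.00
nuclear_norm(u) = 2.04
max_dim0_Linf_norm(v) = 0.68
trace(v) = 3.85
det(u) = 0.00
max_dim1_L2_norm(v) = 0.71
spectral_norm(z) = 0.29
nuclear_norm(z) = 0.92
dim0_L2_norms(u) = [0.21, 0.31, 0.25, 0.35, 0.2, 0.25, 0.34, 0.23, 0.33]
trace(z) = 0.18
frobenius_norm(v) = 1.51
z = u @ v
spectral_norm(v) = 0.76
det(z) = -0.00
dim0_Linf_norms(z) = [0.04, 0.07, 0.08, 0.1, 0.1, 0.09, 0.07, 0.07, 0.1]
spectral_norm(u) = 0.50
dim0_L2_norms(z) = [0.07, 0.13, 0.11, 0.15, 0.13, 0.15, 0.12, 0.13, 0.21]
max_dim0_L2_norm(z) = 0.21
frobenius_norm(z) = 0.42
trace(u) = 0.40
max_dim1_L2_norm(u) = 0.37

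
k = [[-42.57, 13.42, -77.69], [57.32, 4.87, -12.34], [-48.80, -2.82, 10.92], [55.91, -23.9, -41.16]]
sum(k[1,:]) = 49.849999999999994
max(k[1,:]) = 57.32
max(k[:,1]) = 13.42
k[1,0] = 57.32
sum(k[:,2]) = -120.27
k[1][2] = -12.34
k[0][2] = -77.69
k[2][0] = -48.8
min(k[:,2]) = -77.69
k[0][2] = -77.69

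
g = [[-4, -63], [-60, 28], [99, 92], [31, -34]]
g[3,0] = 31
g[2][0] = 99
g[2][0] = 99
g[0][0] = -4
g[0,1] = -63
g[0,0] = -4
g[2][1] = 92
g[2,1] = 92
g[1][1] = 28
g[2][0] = 99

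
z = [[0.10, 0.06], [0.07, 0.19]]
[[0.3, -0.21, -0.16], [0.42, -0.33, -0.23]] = z@[[2.12,  -1.35,  -1.13], [1.43,  -1.26,  -0.80]]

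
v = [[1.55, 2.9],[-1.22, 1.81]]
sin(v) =[[3.35, -0.54],  [0.23, 3.30]]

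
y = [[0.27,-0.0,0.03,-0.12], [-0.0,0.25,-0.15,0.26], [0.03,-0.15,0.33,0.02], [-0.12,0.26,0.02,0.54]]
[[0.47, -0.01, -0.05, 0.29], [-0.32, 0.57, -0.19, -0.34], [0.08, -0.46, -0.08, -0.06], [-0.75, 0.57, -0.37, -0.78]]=y @ [[1.18, 0.55, -0.5, 0.84], [0.08, 0.44, -0.08, -1.03], [0.24, -1.29, -0.19, -0.69], [-1.18, 1.01, -0.75, -0.73]]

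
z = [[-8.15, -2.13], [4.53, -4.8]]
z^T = [[-8.15, 4.53], [-2.13, -4.8]]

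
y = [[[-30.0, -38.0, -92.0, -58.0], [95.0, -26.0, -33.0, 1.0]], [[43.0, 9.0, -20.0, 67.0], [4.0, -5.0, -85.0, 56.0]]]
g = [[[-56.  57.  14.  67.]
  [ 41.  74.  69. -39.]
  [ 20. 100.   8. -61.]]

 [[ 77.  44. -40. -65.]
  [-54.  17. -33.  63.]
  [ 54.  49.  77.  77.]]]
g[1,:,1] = [44.0, 17.0, 49.0]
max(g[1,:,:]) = 77.0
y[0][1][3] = 1.0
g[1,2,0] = 54.0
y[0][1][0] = 95.0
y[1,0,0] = 43.0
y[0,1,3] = 1.0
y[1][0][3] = 67.0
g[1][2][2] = 77.0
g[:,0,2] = [14.0, -40.0]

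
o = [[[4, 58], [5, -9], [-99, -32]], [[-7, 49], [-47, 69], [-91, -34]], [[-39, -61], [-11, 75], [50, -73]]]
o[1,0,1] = 49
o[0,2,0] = -99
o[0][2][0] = -99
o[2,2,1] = -73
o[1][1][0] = -47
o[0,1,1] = -9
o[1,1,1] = 69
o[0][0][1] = 58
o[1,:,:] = [[-7, 49], [-47, 69], [-91, -34]]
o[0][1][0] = 5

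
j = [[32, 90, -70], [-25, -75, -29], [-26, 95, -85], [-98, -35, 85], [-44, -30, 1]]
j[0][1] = 90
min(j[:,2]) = -85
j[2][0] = -26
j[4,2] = 1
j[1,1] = -75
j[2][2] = -85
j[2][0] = -26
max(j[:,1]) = 95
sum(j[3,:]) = -48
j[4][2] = 1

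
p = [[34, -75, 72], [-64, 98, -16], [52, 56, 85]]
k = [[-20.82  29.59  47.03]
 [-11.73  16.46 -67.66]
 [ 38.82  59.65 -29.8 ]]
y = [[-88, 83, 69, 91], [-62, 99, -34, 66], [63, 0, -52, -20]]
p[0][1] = -75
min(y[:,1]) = 0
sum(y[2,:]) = -9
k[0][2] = 47.03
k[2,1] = 59.65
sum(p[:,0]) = 22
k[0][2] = 47.03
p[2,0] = 52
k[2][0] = 38.82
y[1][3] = 66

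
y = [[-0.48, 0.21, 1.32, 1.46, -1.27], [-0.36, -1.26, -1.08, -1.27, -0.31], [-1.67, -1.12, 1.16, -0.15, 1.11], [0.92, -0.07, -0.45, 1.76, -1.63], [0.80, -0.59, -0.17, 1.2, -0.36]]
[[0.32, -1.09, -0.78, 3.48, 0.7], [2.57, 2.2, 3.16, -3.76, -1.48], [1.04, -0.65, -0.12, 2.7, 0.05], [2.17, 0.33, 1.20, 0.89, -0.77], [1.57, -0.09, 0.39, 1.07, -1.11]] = y @[[-0.96, -0.26, -0.91, -0.74, -0.55], [-1.44, -0.4, -0.84, 0.25, 1.09], [-1.33, -0.91, -1.55, 1.00, 0.21], [0.92, -0.37, 0.09, 1.88, 0.04], [-0.45, -0.48, -0.69, 0.78, 0.10]]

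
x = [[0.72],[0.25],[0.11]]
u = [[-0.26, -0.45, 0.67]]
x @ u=[[-0.19,  -0.32,  0.48], [-0.06,  -0.11,  0.17], [-0.03,  -0.05,  0.07]]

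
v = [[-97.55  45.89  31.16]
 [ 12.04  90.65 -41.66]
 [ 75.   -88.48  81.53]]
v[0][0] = -97.55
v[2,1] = -88.48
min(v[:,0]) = -97.55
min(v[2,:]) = -88.48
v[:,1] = [45.89, 90.65, -88.48]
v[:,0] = [-97.55, 12.04, 75.0]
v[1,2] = -41.66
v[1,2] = -41.66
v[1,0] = 12.04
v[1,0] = 12.04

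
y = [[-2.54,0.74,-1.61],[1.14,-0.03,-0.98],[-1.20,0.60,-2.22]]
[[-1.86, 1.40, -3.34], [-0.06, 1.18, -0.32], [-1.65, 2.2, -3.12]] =y@[[0.37, 0.44, 0.3], [-0.16, 1.77, -1.9], [0.50, -0.75, 0.73]]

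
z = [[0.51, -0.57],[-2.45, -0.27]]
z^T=[[0.51, -2.45], [-0.57, -0.27]]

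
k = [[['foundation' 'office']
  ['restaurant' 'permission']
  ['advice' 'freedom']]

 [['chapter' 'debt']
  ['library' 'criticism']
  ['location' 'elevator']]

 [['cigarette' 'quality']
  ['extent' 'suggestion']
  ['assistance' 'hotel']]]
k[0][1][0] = 'restaurant'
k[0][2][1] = 'freedom'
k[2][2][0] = 'assistance'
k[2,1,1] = 'suggestion'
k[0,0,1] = 'office'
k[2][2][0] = 'assistance'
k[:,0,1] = ['office', 'debt', 'quality']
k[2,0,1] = 'quality'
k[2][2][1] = 'hotel'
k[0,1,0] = 'restaurant'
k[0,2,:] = ['advice', 'freedom']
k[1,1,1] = 'criticism'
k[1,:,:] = [['chapter', 'debt'], ['library', 'criticism'], ['location', 'elevator']]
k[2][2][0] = 'assistance'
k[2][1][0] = 'extent'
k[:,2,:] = [['advice', 'freedom'], ['location', 'elevator'], ['assistance', 'hotel']]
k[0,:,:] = [['foundation', 'office'], ['restaurant', 'permission'], ['advice', 'freedom']]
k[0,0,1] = 'office'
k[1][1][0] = 'library'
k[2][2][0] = 'assistance'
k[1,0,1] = 'debt'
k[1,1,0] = 'library'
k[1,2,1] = 'elevator'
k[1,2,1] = 'elevator'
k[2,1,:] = ['extent', 'suggestion']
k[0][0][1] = 'office'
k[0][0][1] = 'office'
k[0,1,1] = 'permission'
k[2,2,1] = 'hotel'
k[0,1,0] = 'restaurant'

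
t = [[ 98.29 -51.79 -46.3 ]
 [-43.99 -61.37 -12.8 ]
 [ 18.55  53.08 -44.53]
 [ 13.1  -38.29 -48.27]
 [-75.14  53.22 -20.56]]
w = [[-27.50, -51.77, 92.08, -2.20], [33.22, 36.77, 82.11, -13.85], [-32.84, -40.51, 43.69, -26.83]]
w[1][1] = 36.77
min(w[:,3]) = -26.83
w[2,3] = -26.83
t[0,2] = -46.3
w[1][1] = 36.77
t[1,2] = -12.8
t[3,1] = -38.29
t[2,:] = [18.55, 53.08, -44.53]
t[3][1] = -38.29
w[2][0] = -32.84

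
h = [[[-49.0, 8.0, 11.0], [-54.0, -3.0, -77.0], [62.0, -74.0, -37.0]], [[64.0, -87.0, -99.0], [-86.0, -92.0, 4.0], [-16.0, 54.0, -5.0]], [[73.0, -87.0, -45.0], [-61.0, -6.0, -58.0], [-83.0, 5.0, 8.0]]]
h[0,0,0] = -49.0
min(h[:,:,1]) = -92.0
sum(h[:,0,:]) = -211.0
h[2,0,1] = -87.0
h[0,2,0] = 62.0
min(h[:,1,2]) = -77.0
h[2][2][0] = -83.0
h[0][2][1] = -74.0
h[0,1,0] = -54.0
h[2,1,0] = -61.0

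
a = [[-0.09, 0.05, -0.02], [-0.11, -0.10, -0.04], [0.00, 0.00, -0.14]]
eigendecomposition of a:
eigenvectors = [[(-0.04-0.56j), -0.04+0.56j, (-0.14+0j)], [(0.83+0j), 0.83-0.00j, (0.48+0j)], [0j, -0j, 0.86+0.00j]]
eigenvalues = [(-0.1+0.07j), (-0.1-0.07j), (-0.14+0j)]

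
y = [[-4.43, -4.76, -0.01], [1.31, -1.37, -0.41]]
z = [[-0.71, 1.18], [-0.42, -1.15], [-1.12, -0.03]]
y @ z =[[5.16,0.25], [0.1,3.13]]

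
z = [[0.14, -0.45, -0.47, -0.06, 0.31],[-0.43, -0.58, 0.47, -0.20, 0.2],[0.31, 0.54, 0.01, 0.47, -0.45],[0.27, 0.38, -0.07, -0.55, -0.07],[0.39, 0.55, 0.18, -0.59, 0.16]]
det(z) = 0.033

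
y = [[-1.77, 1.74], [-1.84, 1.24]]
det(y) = 1.01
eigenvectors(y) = [[(-0.59+0.38j), (-0.59-0.38j)], [(-0.72+0j), -0.72-0.00j]]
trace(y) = -0.53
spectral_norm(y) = 3.32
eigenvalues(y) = [(-0.27+0.97j), (-0.27-0.97j)]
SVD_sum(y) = [[-1.90, 1.58], [-1.69, 1.41]] + [[0.13, 0.16], [-0.15, -0.17]]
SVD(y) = [[-0.75,  -0.67], [-0.67,  0.75]] @ diag([3.315339937802982, 0.30367926634612]) @ [[0.77, -0.64], [-0.64, -0.77]]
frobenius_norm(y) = 3.33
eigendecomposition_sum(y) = [[-0.89+0.28j, (0.87+0.24j)], [(-0.92-0.25j), (0.62+0.69j)]] + [[-0.88-0.28j,(0.87-0.24j)], [-0.92+0.25j,0.62-0.69j]]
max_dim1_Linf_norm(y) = 1.84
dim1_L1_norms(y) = [3.51, 3.08]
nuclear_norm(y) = 3.62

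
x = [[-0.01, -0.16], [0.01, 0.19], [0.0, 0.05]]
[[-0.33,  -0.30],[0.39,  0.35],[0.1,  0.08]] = x@ [[2.65, 2.43], [1.92, 1.70]]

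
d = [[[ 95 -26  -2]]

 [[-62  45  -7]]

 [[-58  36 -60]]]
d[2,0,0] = -58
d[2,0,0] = -58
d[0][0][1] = -26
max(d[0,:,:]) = 95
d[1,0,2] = -7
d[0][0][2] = -2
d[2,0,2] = -60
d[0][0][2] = -2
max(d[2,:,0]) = -58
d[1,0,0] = -62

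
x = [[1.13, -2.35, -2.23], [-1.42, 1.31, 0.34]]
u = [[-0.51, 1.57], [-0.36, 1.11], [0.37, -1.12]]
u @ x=[[-2.81,3.26,1.67], [-1.98,2.30,1.18], [2.01,-2.34,-1.21]]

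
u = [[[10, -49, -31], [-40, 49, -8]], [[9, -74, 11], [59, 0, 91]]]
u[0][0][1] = -49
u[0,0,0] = 10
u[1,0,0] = 9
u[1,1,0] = 59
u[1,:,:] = [[9, -74, 11], [59, 0, 91]]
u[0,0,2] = -31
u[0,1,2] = -8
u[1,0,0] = 9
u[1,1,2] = 91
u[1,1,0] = 59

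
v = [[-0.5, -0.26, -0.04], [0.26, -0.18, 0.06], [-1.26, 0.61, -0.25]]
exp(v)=[[0.60, -0.20, -0.03], [0.16, 0.83, 0.04], [-0.81, 0.61, 0.81]]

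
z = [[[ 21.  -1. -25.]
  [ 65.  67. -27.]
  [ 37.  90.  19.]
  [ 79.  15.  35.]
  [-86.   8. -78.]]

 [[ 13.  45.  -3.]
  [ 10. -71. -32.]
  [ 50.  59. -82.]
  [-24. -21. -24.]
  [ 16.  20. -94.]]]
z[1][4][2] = -94.0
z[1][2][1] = 59.0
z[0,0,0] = 21.0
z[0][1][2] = -27.0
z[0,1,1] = 67.0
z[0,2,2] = 19.0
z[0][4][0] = -86.0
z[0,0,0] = 21.0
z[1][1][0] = 10.0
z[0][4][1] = 8.0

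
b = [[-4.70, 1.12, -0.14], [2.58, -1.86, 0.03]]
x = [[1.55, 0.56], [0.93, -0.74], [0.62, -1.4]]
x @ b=[[-5.84,0.69,-0.2], [-6.28,2.42,-0.15], [-6.53,3.30,-0.13]]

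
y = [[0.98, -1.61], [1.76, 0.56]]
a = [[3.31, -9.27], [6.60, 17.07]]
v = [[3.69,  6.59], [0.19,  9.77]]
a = y @ v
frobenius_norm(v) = 12.35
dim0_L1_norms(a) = [9.91, 26.34]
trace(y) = 1.54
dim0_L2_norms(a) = [7.38, 19.42]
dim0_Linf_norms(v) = [3.69, 9.77]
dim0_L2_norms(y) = [2.01, 1.7]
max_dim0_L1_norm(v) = 16.36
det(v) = 34.80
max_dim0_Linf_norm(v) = 9.77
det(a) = 117.68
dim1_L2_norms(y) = [1.88, 1.85]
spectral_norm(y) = 2.08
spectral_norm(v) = 12.01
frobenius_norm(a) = 20.78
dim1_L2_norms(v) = [7.55, 9.77]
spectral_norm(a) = 19.92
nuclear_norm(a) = 25.83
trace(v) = 13.46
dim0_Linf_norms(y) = [1.76, 1.61]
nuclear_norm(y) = 3.71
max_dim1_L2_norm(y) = 1.88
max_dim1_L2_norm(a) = 18.3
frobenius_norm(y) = 2.64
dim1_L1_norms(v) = [10.28, 9.96]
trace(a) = 20.38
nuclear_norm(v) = 14.90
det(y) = 3.38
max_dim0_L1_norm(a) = 26.34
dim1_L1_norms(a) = [12.58, 23.67]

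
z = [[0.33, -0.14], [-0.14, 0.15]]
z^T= [[0.33, -0.14], [-0.14, 0.15]]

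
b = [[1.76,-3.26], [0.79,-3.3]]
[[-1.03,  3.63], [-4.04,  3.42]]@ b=[[1.05, -8.62], [-4.41, 1.88]]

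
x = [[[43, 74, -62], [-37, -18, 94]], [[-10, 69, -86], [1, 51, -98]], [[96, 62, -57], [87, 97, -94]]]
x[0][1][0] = -37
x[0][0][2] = -62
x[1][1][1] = 51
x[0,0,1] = 74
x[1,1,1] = 51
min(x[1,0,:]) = -86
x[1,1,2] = -98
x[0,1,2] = 94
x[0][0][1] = 74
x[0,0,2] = -62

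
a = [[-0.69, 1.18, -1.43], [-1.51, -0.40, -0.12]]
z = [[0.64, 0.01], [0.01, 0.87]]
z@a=[[-0.46, 0.75, -0.92], [-1.32, -0.34, -0.12]]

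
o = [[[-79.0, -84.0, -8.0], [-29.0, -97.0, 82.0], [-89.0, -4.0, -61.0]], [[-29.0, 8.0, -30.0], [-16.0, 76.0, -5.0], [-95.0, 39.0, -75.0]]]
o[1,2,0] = -95.0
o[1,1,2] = -5.0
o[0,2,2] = -61.0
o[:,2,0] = [-89.0, -95.0]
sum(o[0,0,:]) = -171.0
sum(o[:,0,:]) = -222.0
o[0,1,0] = -29.0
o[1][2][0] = -95.0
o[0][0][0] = -79.0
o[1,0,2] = -30.0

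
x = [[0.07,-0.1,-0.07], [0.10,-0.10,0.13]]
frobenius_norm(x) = 0.24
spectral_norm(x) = 0.20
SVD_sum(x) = [[0.04, -0.05, 0.03], [0.11, -0.12, 0.09]] + [[0.03,  -0.05,  -0.10], [-0.01,  0.02,  0.04]]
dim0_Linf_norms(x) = [0.1, 0.1, 0.13]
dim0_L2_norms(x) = [0.12, 0.14, 0.15]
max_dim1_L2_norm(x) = 0.19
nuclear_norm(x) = 0.33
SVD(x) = [[0.36, 0.93], [0.93, -0.36]] @ diag([0.19997745781816265, 0.1292633604877461]) @ [[0.59, -0.65, 0.48],[0.22, -0.44, -0.87]]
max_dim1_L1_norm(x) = 0.33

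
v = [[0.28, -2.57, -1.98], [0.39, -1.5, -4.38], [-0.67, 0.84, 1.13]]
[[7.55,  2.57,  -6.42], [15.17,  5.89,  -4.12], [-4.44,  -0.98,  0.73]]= v@[[0.67, -0.95, 2.61], [-0.33, -0.0, 2.55], [-3.29, -1.43, 0.3]]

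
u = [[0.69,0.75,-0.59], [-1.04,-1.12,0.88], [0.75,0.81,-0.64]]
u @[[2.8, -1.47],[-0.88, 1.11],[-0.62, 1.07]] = [[1.64,  -0.81],[-2.47,  1.23],[1.78,  -0.89]]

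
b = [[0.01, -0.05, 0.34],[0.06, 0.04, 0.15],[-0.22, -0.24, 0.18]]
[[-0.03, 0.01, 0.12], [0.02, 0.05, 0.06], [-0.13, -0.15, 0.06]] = b @ [[0.31, 0.21, -0.07], [0.21, 0.51, 0.1], [-0.07, 0.10, 0.38]]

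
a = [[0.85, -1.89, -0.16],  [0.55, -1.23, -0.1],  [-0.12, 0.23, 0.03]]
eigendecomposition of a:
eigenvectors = [[0.83, 0.75, 0.66], [0.55, 0.37, 0.24], [-0.06, -0.55, 0.71]]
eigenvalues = [-0.38, 0.04, -0.0]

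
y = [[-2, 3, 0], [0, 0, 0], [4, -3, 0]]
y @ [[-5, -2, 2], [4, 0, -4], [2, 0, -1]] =[[22, 4, -16], [0, 0, 0], [-32, -8, 20]]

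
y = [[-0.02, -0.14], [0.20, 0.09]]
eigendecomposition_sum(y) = [[(-0.01+0.09j), -0.07+0.02j], [0.10-0.02j, 0.04+0.07j]] + [[-0.01-0.09j, (-0.07-0.02j)], [0.10+0.02j, 0.04-0.07j]]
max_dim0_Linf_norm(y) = 0.2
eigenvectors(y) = [[(0.21-0.61j), 0.21+0.61j],[(-0.77+0j), (-0.77-0j)]]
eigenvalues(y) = [(0.03+0.16j), (0.03-0.16j)]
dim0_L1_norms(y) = [0.22, 0.23]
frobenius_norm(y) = 0.26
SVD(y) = [[-0.42, 0.91], [0.91, 0.42]] @ diag([0.23621537000780615, 0.1109157291463895]) @ [[0.8, 0.59],[0.59, -0.80]]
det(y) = 0.03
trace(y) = 0.07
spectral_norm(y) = 0.24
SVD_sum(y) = [[-0.08, -0.06], [0.17, 0.13]] + [[0.06, -0.08], [0.03, -0.04]]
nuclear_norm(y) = 0.35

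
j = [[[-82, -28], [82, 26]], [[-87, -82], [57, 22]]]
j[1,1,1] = 22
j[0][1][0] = 82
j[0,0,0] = -82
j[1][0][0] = -87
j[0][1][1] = 26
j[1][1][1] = 22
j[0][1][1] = 26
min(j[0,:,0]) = -82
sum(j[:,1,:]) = 187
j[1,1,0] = 57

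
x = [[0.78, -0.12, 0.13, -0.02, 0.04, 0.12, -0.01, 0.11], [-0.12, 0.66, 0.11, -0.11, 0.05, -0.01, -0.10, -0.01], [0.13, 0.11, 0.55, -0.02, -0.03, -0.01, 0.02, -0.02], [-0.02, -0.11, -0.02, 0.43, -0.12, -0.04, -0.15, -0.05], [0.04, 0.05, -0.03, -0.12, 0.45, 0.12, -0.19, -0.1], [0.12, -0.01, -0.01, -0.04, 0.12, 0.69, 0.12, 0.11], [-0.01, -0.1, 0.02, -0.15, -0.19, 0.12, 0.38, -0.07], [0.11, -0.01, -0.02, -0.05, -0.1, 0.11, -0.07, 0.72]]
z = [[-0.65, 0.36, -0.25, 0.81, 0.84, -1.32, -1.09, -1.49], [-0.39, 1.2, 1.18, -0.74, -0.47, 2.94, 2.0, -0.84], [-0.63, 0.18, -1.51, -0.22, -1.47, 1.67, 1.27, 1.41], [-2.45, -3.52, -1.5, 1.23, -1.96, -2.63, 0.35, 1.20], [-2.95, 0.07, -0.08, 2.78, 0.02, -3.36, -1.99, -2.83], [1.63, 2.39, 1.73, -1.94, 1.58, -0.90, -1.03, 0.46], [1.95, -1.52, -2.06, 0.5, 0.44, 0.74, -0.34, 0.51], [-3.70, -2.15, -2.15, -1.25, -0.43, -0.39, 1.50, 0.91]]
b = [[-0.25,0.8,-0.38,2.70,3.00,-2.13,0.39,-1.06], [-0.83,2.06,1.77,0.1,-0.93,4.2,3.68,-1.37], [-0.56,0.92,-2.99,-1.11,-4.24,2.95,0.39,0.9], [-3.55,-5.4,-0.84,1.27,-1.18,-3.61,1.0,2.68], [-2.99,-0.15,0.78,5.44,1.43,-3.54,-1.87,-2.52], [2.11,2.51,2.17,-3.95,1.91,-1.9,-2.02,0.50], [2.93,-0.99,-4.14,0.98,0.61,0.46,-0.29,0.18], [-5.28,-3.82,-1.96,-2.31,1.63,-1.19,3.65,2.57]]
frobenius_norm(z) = 13.00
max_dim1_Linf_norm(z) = 3.7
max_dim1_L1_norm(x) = 1.33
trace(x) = 4.66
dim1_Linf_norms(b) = [3.0, 4.2, 4.24, 5.4, 5.44, 3.95, 4.14, 5.28]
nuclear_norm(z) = 28.24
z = b @ x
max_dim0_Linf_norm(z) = 3.7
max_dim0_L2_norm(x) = 0.82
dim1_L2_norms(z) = [2.67, 4.14, 3.36, 5.87, 6.3, 4.44, 3.42, 5.28]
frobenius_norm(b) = 19.52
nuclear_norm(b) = 45.74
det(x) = 0.00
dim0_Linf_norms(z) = [3.7, 3.52, 2.15, 2.78, 1.96, 3.36, 2.0, 2.83]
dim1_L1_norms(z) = [6.81, 9.76, 8.36, 14.84, 14.08, 11.66, 8.06, 12.48]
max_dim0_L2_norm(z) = 5.99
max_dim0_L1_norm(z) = 14.35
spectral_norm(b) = 11.85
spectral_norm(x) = 1.00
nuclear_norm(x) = 4.66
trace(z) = -0.04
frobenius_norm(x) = 1.83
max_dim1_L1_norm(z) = 14.84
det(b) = 28933.49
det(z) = 39.65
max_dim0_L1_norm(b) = 19.98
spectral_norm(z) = 8.76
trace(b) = 1.90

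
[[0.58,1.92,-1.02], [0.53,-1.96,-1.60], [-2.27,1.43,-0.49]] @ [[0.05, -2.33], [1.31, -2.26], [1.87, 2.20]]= [[0.64, -7.93], [-5.53, -0.33], [0.84, 0.98]]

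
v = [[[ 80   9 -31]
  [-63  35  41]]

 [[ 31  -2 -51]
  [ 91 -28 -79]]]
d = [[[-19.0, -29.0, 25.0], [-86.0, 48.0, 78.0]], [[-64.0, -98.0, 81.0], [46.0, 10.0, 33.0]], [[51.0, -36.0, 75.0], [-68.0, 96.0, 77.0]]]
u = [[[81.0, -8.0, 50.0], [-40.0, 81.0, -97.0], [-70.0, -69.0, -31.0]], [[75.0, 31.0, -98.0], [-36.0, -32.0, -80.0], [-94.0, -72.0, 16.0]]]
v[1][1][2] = -79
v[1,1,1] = -28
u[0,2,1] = -69.0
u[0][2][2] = -31.0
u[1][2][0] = -94.0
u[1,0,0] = 75.0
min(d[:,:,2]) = 25.0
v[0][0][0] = 80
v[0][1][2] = 41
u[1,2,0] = -94.0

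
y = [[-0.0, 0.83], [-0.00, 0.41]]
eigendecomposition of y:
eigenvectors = [[1.0,0.90],[0.0,0.44]]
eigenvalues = [-0.0, 0.41]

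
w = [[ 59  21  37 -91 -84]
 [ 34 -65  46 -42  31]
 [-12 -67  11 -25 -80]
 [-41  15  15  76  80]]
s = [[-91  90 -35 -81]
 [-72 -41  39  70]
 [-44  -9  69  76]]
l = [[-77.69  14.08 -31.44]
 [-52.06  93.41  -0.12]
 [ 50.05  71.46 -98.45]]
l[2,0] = 50.05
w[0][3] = -91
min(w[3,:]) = -41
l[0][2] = -31.44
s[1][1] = -41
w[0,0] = 59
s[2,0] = -44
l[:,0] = [-77.69, -52.06, 50.05]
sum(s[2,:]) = 92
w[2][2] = 11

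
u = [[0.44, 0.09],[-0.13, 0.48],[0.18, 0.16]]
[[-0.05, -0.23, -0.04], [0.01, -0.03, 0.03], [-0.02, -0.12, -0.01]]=u @ [[-0.12, -0.49, -0.1], [-0.01, -0.19, 0.04]]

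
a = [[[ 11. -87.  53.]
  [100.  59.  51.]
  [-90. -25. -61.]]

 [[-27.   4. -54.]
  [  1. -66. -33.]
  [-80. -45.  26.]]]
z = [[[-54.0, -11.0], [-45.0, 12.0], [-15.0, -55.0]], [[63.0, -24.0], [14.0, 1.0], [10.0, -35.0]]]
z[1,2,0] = 10.0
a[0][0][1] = -87.0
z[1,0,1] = -24.0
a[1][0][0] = -27.0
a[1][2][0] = -80.0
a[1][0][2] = -54.0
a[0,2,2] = -61.0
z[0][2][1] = -55.0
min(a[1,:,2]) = -54.0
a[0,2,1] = -25.0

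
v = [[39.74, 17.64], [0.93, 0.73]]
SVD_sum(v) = [[39.74, 17.65],[1.05, 0.47]] + [[0.00, -0.01], [-0.12, 0.26]]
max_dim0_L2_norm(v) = 39.75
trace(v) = 40.47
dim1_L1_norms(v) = [57.38, 1.66]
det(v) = 12.60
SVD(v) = [[-1.0,-0.03], [-0.03,1.0]] @ diag([43.49426411761106, 0.2898083288848234]) @ [[-0.91, -0.41], [-0.41, 0.91]]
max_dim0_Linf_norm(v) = 39.74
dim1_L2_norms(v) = [43.48, 1.18]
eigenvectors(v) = [[1.00, -0.41], [0.02, 0.91]]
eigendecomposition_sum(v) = [[39.74,17.78], [0.94,0.42]] + [[0.00, -0.14], [-0.01, 0.31]]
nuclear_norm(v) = 43.78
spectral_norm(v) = 43.49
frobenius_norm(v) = 43.50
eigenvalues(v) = [40.16, 0.31]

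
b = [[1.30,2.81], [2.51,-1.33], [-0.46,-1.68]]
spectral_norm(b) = 3.57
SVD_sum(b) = [[0.71, 2.95], [-0.17, -0.69], [-0.41, -1.69]] + [[0.59, -0.14],  [2.68, -0.64],  [-0.05, 0.01]]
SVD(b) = [[0.85,0.22], [-0.20,0.98], [-0.49,-0.02]] @ diag([3.5703726843795223, 2.818073614126601]) @ [[0.23, 0.97], [0.97, -0.23]]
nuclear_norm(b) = 6.39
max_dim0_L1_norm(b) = 5.82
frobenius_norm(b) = 4.55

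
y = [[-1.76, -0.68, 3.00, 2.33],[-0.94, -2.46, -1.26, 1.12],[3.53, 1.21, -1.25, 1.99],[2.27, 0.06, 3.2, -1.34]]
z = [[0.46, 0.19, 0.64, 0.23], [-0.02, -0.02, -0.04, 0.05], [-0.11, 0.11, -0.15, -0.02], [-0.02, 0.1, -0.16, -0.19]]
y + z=[[-1.30, -0.49, 3.64, 2.56], [-0.96, -2.48, -1.30, 1.17], [3.42, 1.32, -1.4, 1.97], [2.25, 0.16, 3.04, -1.53]]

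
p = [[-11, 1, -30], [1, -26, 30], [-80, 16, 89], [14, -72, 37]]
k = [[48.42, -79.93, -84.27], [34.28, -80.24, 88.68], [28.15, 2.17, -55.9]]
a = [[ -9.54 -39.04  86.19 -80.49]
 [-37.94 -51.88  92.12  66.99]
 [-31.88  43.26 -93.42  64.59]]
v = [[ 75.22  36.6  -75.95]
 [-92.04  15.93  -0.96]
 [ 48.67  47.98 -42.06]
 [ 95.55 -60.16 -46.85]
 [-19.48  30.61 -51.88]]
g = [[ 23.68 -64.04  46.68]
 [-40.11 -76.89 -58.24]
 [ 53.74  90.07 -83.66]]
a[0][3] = -80.49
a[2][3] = 64.59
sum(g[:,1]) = -50.860000000000014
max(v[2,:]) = 48.67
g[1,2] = -58.24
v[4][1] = 30.61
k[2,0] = 28.15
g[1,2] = -58.24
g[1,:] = [-40.11, -76.89, -58.24]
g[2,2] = -83.66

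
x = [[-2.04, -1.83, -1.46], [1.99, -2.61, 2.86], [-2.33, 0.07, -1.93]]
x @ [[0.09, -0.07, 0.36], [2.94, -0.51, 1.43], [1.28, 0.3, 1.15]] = [[-7.43,0.64,-5.03], [-3.83,2.05,0.27], [-2.47,-0.45,-2.96]]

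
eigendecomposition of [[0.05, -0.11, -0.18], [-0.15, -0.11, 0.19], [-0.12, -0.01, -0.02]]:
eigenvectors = [[(0.75+0j), 0.63+0.00j, 0.63-0.00j], [-0.55+0.00j, 0.22-0.48j, (0.22+0.48j)], [-0.36+0.00j, (0.56+0.15j), (0.56-0.15j)]]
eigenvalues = [(0.22+0j), (-0.15+0.04j), (-0.15-0.04j)]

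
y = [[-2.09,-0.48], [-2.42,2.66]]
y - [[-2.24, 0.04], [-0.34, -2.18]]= [[0.15, -0.52],[-2.08, 4.84]]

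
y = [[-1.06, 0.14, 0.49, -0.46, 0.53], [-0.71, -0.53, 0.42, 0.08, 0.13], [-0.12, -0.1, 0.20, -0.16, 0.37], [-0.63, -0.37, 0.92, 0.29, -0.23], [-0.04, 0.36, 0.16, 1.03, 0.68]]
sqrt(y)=[[0.13+0.99j, 0.09+0.08j, 0.05-0.54j, -0.28+0.32j, 0.29-0.14j], [(-0.08+0.37j), 0.01+0.66j, (0.04-0.11j), (0.21+0.01j), (0.05-0.13j)], [(0.09+0.1j), (-0.09+0.25j), 0.45-0.02j, -0.15-0.01j, 0.20-0.04j], [(-0.31+0.41j), (-0.27+0.03j), 0.58-0.22j, (0.77+0.13j), (-0.18-0.06j)], [(-0.15-0.2j), 0.35-0.26j, 0.01+0.07j, (0.5-0.02j), (0.93+0.06j)]]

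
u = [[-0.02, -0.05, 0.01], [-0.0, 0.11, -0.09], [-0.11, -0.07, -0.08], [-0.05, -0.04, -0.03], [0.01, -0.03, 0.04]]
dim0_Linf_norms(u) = [0.11, 0.11, 0.09]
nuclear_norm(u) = 0.33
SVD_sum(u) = [[-0.03, -0.03, -0.01], [0.03, 0.03, 0.01], [-0.1, -0.1, -0.04], [-0.05, -0.05, -0.02], [-0.0, -0.00, -0.00]] + [[0.01, -0.02, 0.02], [-0.03, 0.08, -0.10], [-0.01, 0.03, -0.04], [-0.00, 0.01, -0.01], [0.01, -0.03, 0.04]] + [[0.0, -0.0, -0.00], [0.00, -0.0, -0.0], [-0.0, 0.00, 0.00], [-0.00, 0.0, 0.0], [-0.0, 0.00, 0.0]]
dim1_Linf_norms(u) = [0.05, 0.11, 0.11, 0.05, 0.04]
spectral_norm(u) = 0.17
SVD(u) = [[-0.26, -0.20, 0.85], [0.28, 0.86, 0.1], [-0.83, 0.32, -0.2], [-0.4, 0.08, -0.05], [-0.01, -0.33, -0.47]] @ diag([0.1737582448628, 0.1549036874077605, 0.003594435933224626]) @ [[0.67, 0.68, 0.29],[-0.25, 0.57, -0.78],[0.70, -0.45, -0.56]]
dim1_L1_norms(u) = [0.08, 0.2, 0.26, 0.12, 0.08]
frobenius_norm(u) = 0.23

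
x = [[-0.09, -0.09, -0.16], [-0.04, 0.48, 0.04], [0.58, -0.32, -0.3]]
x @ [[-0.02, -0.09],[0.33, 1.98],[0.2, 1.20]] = [[-0.06, -0.36], [0.17, 1.00], [-0.18, -1.05]]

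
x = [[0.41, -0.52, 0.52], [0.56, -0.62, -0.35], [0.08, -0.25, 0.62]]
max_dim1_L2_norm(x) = 0.91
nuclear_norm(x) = 2.02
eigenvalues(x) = [-0.41, 0.17, 0.65]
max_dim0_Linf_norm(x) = 0.62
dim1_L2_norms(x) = [0.84, 0.91, 0.67]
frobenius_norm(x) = 1.41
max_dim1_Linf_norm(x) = 0.62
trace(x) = 0.41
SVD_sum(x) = [[0.46, -0.59, 0.31], [0.36, -0.47, 0.24], [0.26, -0.34, 0.18]] + [[-0.07, 0.05, 0.21], [0.21, -0.14, -0.59], [-0.16, 0.11, 0.45]] + [[0.02, 0.02, 0.0], [-0.01, -0.01, -0.0], [-0.03, -0.02, -0.0]]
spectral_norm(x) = 1.13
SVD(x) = [[-0.72, 0.27, -0.64],[-0.56, -0.77, 0.31],[-0.41, 0.58, 0.7]] @ diag([1.1304123925034433, 0.8381966825885881, 0.04789722509840761]) @ [[-0.57,0.73,-0.38], [-0.32,0.23,0.92], [-0.76,-0.65,-0.11]]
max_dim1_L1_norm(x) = 1.53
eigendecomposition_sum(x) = [[0.20,-0.27,-0.2], [0.40,-0.53,-0.39], [0.08,-0.11,-0.08]] + [[0.28, -0.06, -0.37],  [0.17, -0.04, -0.24],  [0.05, -0.01, -0.06]] + [[-0.07, -0.19, 1.09], [-0.02, -0.05, 0.27], [-0.05, -0.13, 0.76]]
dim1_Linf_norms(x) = [0.52, 0.62, 0.62]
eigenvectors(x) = [[0.44, 0.84, 0.8],  [0.88, 0.53, 0.20],  [0.18, 0.15, 0.56]]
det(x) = -0.05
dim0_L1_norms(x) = [1.05, 1.39, 1.49]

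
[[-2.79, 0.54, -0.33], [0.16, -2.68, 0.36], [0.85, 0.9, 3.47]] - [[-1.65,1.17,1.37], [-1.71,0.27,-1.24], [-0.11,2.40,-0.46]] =[[-1.14, -0.63, -1.70], [1.87, -2.95, 1.6], [0.96, -1.50, 3.93]]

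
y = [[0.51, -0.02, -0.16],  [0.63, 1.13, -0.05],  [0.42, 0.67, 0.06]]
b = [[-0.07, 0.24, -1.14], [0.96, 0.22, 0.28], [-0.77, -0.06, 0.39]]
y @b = [[0.07, 0.13, -0.65],[1.08, 0.40, -0.42],[0.57, 0.24, -0.27]]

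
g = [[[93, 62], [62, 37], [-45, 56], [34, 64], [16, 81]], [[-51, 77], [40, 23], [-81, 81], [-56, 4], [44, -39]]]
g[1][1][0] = 40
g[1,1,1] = 23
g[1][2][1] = 81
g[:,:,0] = [[93, 62, -45, 34, 16], [-51, 40, -81, -56, 44]]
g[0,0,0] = 93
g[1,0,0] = -51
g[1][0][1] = 77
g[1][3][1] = 4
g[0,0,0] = 93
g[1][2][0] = -81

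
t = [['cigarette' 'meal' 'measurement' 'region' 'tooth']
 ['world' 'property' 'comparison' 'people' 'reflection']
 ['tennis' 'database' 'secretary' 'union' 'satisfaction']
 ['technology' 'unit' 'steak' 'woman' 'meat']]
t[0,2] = 'measurement'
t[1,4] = 'reflection'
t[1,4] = 'reflection'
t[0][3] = 'region'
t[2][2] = 'secretary'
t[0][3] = 'region'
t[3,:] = ['technology', 'unit', 'steak', 'woman', 'meat']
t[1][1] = 'property'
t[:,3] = ['region', 'people', 'union', 'woman']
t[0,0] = 'cigarette'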